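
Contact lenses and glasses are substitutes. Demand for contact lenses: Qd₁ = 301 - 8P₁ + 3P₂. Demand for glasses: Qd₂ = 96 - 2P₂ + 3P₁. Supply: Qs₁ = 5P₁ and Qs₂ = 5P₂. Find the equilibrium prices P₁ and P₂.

P₁ = 2395/82, P₂ = 2151/82

Market 1: 301 - 8P₁ + 3P₂ = 5P₁ → 13P₁ - 3P₂ = 301.
Market 2: 7P₂ - 3P₁ = 96.
Eliminating P₂: 7×(1) + 3×(2) gives 82P₁ = 2395, so P₁ = 2395/82.
Back-substitute into (2): P₂ = (96 + 3×2395/82) / 7 = 2151/82.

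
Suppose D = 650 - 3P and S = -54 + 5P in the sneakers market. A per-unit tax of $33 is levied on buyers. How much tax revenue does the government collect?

Tax revenue = 10696.125

Pre-tax equilibrium: P* = 88, Q* = 386.
Tax on buyers shifts demand to D = 650 − 3(P + 33) = 551 - 3P.
551 - 3P = -54 + 5P gives seller price Ps = 75.625; buyers pay Pb = 75.625 + 33 = 108.625.
New quantity: Q = 650 − 3(108.625) = 324.125.
Revenue = 33 × 324.125 = 10696.125.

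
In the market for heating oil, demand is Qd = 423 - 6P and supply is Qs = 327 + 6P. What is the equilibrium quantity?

Set Qd = Qs: 423 - 6P = 327 + 6P.
96 = 12P, so P* = 8.
Q* = 423 − 6(8) = 375.

Q* = 375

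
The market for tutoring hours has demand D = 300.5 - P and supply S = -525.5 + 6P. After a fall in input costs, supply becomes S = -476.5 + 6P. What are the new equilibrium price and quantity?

P' = 111, Q' = 189.5

Original equilibrium: P* = 118, Q* = 182.5.
New equilibrium: 300.5 - P = -476.5 + 6P, so 777 = 7P and P' = 111; Q' = 300.5 − 1(111) = 189.5.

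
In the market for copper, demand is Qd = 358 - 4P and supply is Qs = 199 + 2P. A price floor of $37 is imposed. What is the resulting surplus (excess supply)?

Equilibrium price would be P* = 26.5, so the floor at 37 binds.
At P = 37: Qd = 210, Qs = 273.
Surplus = 273 − 210 = 63.

Surplus = 63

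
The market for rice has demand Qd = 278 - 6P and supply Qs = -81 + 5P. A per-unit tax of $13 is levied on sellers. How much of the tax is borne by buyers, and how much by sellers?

Buyers bear 65/11, sellers bear 78/11

Pre-tax equilibrium: P* = 359/11, Q* = 904/11.
Tax on sellers shifts supply to Qs = -81 + 5(P − 13) = -146 + 5P.
278 - 6P = -146 + 5P gives buyer price Pb = 424/11; sellers receive Ps = 424/11 − 13 = 281/11.
New quantity: Q = 278 − 6(424/11) = 514/11.
Buyer burden = 424/11 − 359/11 = 65/11; seller burden = 359/11 − 281/11 = 78/11.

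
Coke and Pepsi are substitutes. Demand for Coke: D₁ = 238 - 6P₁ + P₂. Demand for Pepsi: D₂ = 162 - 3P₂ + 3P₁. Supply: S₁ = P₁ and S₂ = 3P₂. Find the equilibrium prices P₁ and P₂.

Market 1: 238 - 6P₁ + P₂ = P₁ → 7P₁ - P₂ = 238.
Market 2: 6P₂ - 3P₁ = 162.
Eliminating P₂: 6×(1) + 1×(2) gives 39P₁ = 1590, so P₁ = 530/13.
Back-substitute into (2): P₂ = (162 + 3×530/13) / 6 = 616/13.

P₁ = 530/13, P₂ = 616/13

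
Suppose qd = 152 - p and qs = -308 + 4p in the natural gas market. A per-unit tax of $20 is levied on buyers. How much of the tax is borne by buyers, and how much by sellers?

Buyers bear $16, sellers bear $4

Pre-tax equilibrium: p* = 92, q* = 60.
Tax on buyers shifts demand to qd = 152 − 1(p + 20) = 132 - p.
132 - p = -308 + 4p gives seller price ps = 88; buyers pay pb = 88 + 20 = 108.
New quantity: q = 152 − 1(108) = 44.
Buyer burden = 108 − 92 = 16; seller burden = 92 − 88 = 4.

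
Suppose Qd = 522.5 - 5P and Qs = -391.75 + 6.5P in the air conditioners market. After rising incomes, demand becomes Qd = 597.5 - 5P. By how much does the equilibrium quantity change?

ΔQ = 975/23

Original equilibrium: P* = 79.5, Q* = 125.
New equilibrium: 597.5 - 5P = -391.75 + 6.5P, so 989.25 = 11.5P and P' = 3957/46; Q' = 597.5 − 5(3957/46) = 3850/23.
Change in quantity: 3850/23 − 125 = 975/23.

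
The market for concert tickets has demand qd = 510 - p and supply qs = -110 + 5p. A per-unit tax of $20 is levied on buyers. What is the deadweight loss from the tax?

Deadweight loss = 500/3

Pre-tax equilibrium: p* = 310/3, q* = 1220/3.
Tax on buyers shifts demand to qd = 510 − 1(p + 20) = 490 - p.
490 - p = -110 + 5p gives seller price ps = 100; buyers pay pb = 100 + 20 = 120.
New quantity: q = 510 − 1(120) = 390.
DWL = ½ × 20 × (1220/3 − 390) = 500/3.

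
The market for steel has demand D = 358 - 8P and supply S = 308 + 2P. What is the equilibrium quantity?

Set D = S: 358 - 8P = 308 + 2P.
50 = 10P, so P* = 5.
Q* = 358 − 8(5) = 318.

Q* = 318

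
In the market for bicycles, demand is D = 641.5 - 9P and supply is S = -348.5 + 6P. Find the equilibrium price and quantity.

Set D = S: 641.5 - 9P = -348.5 + 6P.
990 = 15P, so P* = 66.
Q* = 641.5 − 9(66) = 47.5.

P* = 66, Q* = 47.5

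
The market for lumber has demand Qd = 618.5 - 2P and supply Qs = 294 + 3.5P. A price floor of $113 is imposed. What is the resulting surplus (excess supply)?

Surplus = 297

Equilibrium price would be P* = 59, so the floor at 113 binds.
At P = 113: Qd = 392.5, Qs = 689.5.
Surplus = 689.5 − 392.5 = 297.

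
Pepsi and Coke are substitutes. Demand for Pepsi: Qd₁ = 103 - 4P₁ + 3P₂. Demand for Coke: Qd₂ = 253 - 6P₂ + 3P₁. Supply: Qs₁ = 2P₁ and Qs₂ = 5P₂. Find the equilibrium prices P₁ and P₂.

Market 1: 103 - 4P₁ + 3P₂ = 2P₁ → 6P₁ - 3P₂ = 103.
Market 2: 11P₂ - 3P₁ = 253.
Eliminating P₂: 11×(1) + 3×(2) gives 57P₁ = 1892, so P₁ = 1892/57.
Back-substitute into (2): P₂ = (253 + 3×1892/57) / 11 = 609/19.

P₁ = 1892/57, P₂ = 609/19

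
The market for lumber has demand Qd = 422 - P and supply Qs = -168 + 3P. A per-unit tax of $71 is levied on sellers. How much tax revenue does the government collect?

Pre-tax equilibrium: P* = 147.5, Q* = 274.5.
Tax on sellers shifts supply to Qs = -168 + 3(P − 71) = -381 + 3P.
422 - P = -381 + 3P gives buyer price Pb = 200.75; sellers receive Ps = 200.75 − 71 = 129.75.
New quantity: Q = 422 − 1(200.75) = 221.25.
Revenue = 71 × 221.25 = 15708.75.

Tax revenue = 15708.75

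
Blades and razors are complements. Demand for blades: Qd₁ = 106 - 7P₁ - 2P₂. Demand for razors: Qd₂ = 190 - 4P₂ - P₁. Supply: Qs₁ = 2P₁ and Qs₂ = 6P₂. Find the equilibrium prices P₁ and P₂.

P₁ = 85/11, P₂ = 401/22

Market 1: 106 - 7P₁ - 2P₂ = 2P₁ → 9P₁ + 2P₂ = 106.
Market 2: 10P₂ + P₁ = 190.
Eliminating P₂: 10×(1) − 2×(2) gives 88P₁ = 680, so P₁ = 85/11.
Back-substitute into (2): P₂ = (190 − 1×85/11) / 10 = 401/22.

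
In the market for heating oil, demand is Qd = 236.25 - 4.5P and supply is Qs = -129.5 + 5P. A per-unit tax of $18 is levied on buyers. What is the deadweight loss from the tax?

Deadweight loss = 7290/19

Pre-tax equilibrium: P* = 38.5, Q* = 63.
Tax on buyers shifts demand to Qd = 236.25 − 4.5(P + 18) = 155.25 - 4.5P.
155.25 - 4.5P = -129.5 + 5P gives seller price Ps = 1139/38; buyers pay Pb = 1139/38 + 18 = 1823/38.
New quantity: Q = 236.25 − 4.5(1823/38) = 387/19.
DWL = ½ × 18 × (63 − 387/19) = 7290/19.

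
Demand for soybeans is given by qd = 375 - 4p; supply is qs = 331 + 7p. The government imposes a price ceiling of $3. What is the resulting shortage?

Equilibrium price would be p* = 4, so the ceiling at 3 binds.
At p = 3: qd = 375 − 4(3) = 363, qs = 331 + 7(3) = 352.
Shortage = 363 − 352 = 11.

Shortage = 11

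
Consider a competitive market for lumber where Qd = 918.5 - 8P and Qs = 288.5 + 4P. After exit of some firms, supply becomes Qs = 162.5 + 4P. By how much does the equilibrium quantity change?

ΔQ = -84

Original equilibrium: P* = 52.5, Q* = 498.5.
New equilibrium: 918.5 - 8P = 162.5 + 4P, so 756 = 12P and P' = 63; Q' = 918.5 − 8(63) = 414.5.
Change in quantity: 414.5 − 498.5 = -84.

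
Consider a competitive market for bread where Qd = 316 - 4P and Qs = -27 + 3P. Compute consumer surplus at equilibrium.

Consumer surplus = 1800

Equilibrium: 316 - 4P = -27 + 3P gives P* = 49, Q* = 120.
Demand choke price (Qd = 0): P = 79.
CS = ½(79 − 49)(120) = 1800.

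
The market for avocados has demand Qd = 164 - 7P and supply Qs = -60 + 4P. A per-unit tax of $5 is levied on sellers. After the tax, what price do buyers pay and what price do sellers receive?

Pre-tax equilibrium: P* = 224/11, Q* = 236/11.
Tax on sellers shifts supply to Qs = -60 + 4(P − 5) = -80 + 4P.
164 - 7P = -80 + 4P gives buyer price Pb = 244/11; sellers receive Ps = 244/11 − 5 = 189/11.
New quantity: Q = 164 − 7(244/11) = 96/11.

Buyers pay 244/11, sellers receive 189/11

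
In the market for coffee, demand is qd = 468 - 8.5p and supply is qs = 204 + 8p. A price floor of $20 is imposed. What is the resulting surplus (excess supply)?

Equilibrium price would be p* = 16, so the floor at 20 binds.
At p = 20: qd = 298, qs = 364.
Surplus = 364 − 298 = 66.

Surplus = 66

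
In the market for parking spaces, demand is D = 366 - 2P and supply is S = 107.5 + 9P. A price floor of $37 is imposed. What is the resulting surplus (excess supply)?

Surplus = 148.5

Equilibrium price would be P* = 23.5, so the floor at 37 binds.
At P = 37: D = 292, S = 440.5.
Surplus = 440.5 − 292 = 148.5.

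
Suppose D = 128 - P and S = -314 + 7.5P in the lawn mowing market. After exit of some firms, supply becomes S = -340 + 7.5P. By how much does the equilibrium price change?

ΔP = 52/17

Original equilibrium: P* = 52, Q* = 76.
New equilibrium: 128 - P = -340 + 7.5P, so 468 = 8.5P and P' = 936/17; Q' = 128 − 1(936/17) = 1240/17.
Change in price: 936/17 − 52 = 52/17.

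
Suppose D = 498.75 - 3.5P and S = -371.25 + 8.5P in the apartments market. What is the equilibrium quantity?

Set D = S: 498.75 - 3.5P = -371.25 + 8.5P.
870 = 12P, so P* = 72.5.
Q* = 498.75 − 3.5(72.5) = 245.

Q* = 245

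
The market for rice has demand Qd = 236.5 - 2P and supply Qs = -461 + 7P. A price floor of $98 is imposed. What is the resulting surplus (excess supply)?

Equilibrium price would be P* = 77.5, so the floor at 98 binds.
At P = 98: Qd = 40.5, Qs = 225.
Surplus = 225 − 40.5 = 184.5.

Surplus = 184.5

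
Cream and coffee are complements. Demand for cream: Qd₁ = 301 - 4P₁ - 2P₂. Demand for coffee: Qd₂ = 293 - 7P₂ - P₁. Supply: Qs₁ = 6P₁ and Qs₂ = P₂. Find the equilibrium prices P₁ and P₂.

Market 1: 301 - 4P₁ - 2P₂ = 6P₁ → 10P₁ + 2P₂ = 301.
Market 2: 8P₂ + P₁ = 293.
Eliminating P₂: 8×(1) − 2×(2) gives 78P₁ = 1822, so P₁ = 911/39.
Back-substitute into (2): P₂ = (293 − 1×911/39) / 8 = 2629/78.

P₁ = 911/39, P₂ = 2629/78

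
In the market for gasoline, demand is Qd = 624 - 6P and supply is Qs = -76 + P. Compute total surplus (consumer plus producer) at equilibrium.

Equilibrium: 624 - 6P = -76 + P gives P* = 100, Q* = 24.
Demand choke price: P = 104; supply starts at P = 76.
CS = ½(104 − 100)(24) = 48; PS = ½(100 − 76)(24) = 288.

Total surplus = 336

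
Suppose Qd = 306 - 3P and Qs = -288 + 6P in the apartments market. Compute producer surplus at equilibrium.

Producer surplus = 972

Equilibrium: 306 - 3P = -288 + 6P gives P* = 66, Q* = 108.
Supply starts at P = 48 (where Qs = 0).
PS = ½(66 − 48)(108) = 972.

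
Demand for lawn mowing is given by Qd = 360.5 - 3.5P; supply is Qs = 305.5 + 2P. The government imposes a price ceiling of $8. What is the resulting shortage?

Equilibrium price would be P* = 10, so the ceiling at 8 binds.
At P = 8: Qd = 360.5 − 3.5(8) = 332.5, Qs = 305.5 + 2(8) = 321.5.
Shortage = 332.5 − 321.5 = 11.

Shortage = 11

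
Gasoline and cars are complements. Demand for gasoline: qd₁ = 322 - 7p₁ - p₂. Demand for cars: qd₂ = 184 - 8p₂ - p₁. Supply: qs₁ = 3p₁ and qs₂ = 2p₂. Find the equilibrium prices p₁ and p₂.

Market 1: 322 - 7p₁ - p₂ = 3p₁ → 10p₁ + p₂ = 322.
Market 2: 10p₂ + p₁ = 184.
Eliminating p₂: 10×(1) − 1×(2) gives 99p₁ = 3036, so p₁ = 92/3.
Back-substitute into (2): p₂ = (184 − 1×92/3) / 10 = 46/3.

p₁ = 92/3, p₂ = 46/3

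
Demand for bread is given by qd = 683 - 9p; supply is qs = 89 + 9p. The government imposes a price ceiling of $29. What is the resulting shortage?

Equilibrium price would be p* = 33, so the ceiling at 29 binds.
At p = 29: qd = 683 − 9(29) = 422, qs = 89 + 9(29) = 350.
Shortage = 422 − 350 = 72.

Shortage = 72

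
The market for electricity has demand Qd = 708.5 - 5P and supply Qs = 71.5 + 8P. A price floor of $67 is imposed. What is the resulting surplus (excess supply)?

Equilibrium price would be P* = 49, so the floor at 67 binds.
At P = 67: Qd = 373.5, Qs = 607.5.
Surplus = 607.5 − 373.5 = 234.

Surplus = 234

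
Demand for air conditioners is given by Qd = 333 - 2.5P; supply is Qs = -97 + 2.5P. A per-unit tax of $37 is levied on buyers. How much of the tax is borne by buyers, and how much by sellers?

Pre-tax equilibrium: P* = 86, Q* = 118.
Tax on buyers shifts demand to Qd = 333 − 2.5(P + 37) = 240.5 - 2.5P.
240.5 - 2.5P = -97 + 2.5P gives seller price Ps = 67.5; buyers pay Pb = 67.5 + 37 = 104.5.
New quantity: Q = 333 − 2.5(104.5) = 71.75.
Buyer burden = 104.5 − 86 = 18.5; seller burden = 86 − 67.5 = 18.5.

Buyers bear $18.5, sellers bear $18.5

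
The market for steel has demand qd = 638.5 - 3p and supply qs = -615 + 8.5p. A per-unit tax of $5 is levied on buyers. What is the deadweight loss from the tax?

Deadweight loss = 1275/46

Pre-tax equilibrium: p* = 109, q* = 311.5.
Tax on buyers shifts demand to qd = 638.5 − 3(p + 5) = 623.5 - 3p.
623.5 - 3p = -615 + 8.5p gives seller price ps = 2477/23; buyers pay pb = 2477/23 + 5 = 2592/23.
New quantity: q = 638.5 − 3(2592/23) = 13819/46.
DWL = ½ × 5 × (311.5 − 13819/46) = 1275/46.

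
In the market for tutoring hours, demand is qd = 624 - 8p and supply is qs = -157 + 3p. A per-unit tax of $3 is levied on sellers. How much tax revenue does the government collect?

Pre-tax equilibrium: p* = 71, q* = 56.
Tax on sellers shifts supply to qs = -157 + 3(p − 3) = -166 + 3p.
624 - 8p = -166 + 3p gives buyer price pb = 790/11; sellers receive ps = 790/11 − 3 = 757/11.
New quantity: q = 624 − 8(790/11) = 544/11.
Revenue = 3 × 544/11 = 1632/11.

Tax revenue = 1632/11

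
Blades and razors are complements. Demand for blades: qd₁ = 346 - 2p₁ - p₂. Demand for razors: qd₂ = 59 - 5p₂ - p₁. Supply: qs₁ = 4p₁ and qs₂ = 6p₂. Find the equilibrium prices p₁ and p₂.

Market 1: 346 - 2p₁ - p₂ = 4p₁ → 6p₁ + p₂ = 346.
Market 2: 11p₂ + p₁ = 59.
Eliminating p₂: 11×(1) − 1×(2) gives 65p₁ = 3747, so p₁ = 3747/65.
Back-substitute into (2): p₂ = (59 − 1×3747/65) / 11 = 8/65.

p₁ = 3747/65, p₂ = 8/65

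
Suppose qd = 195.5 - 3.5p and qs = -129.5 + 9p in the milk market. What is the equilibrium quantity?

q* = 104.5

Set qd = qs: 195.5 - 3.5p = -129.5 + 9p.
325 = 12.5p, so p* = 26.
q* = 195.5 − 3.5(26) = 104.5.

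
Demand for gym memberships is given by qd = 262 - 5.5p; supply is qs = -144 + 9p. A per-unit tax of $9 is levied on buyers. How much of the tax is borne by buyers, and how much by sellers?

Pre-tax equilibrium: p* = 28, q* = 108.
Tax on buyers shifts demand to qd = 262 − 5.5(p + 9) = 212.5 - 5.5p.
212.5 - 5.5p = -144 + 9p gives seller price ps = 713/29; buyers pay pb = 713/29 + 9 = 974/29.
New quantity: q = 262 − 5.5(974/29) = 2241/29.
Buyer burden = 974/29 − 28 = 162/29; seller burden = 28 − 713/29 = 99/29.

Buyers bear 162/29, sellers bear 99/29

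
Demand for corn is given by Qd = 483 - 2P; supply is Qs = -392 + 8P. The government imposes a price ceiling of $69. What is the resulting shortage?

Equilibrium price would be P* = 87.5, so the ceiling at 69 binds.
At P = 69: Qd = 483 − 2(69) = 345, Qs = -392 + 8(69) = 160.
Shortage = 345 − 160 = 185.

Shortage = 185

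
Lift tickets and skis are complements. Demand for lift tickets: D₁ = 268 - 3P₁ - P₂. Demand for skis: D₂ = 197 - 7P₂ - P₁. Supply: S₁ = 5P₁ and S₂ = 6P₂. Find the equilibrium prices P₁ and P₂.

Market 1: 268 - 3P₁ - P₂ = 5P₁ → 8P₁ + P₂ = 268.
Market 2: 13P₂ + P₁ = 197.
Eliminating P₂: 13×(1) − 1×(2) gives 103P₁ = 3287, so P₁ = 3287/103.
Back-substitute into (2): P₂ = (197 − 1×3287/103) / 13 = 1308/103.

P₁ = 3287/103, P₂ = 1308/103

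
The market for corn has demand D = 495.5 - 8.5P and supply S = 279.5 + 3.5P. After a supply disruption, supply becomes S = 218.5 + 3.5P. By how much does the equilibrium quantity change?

Original equilibrium: P* = 18, Q* = 342.5.
New equilibrium: 495.5 - 8.5P = 218.5 + 3.5P, so 277 = 12P and P' = 277/12; Q' = 495.5 − 8.5(277/12) = 7183/24.
Change in quantity: 7183/24 − 342.5 = -1037/24.

ΔQ = -1037/24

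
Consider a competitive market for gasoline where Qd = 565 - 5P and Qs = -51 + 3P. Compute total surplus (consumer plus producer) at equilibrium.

Equilibrium: 565 - 5P = -51 + 3P gives P* = 77, Q* = 180.
Demand choke price: P = 113; supply starts at P = 17.
CS = ½(113 − 77)(180) = 3240; PS = ½(77 − 17)(180) = 5400.

Total surplus = 8640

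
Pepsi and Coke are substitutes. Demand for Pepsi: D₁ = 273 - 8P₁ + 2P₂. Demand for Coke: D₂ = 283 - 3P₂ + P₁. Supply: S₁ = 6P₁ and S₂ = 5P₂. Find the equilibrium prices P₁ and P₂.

P₁ = 25, P₂ = 38.5

Market 1: 273 - 8P₁ + 2P₂ = 6P₁ → 14P₁ - 2P₂ = 273.
Market 2: 8P₂ - P₁ = 283.
Eliminating P₂: 8×(1) + 2×(2) gives 110P₁ = 2750, so P₁ = 25.
Back-substitute into (2): P₂ = (283 + 1×25) / 8 = 38.5.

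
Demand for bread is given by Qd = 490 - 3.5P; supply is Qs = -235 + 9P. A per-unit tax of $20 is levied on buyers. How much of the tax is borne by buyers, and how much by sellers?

Buyers bear $14.4, sellers bear $5.6

Pre-tax equilibrium: P* = 58, Q* = 287.
Tax on buyers shifts demand to Qd = 490 − 3.5(P + 20) = 420 - 3.5P.
420 - 3.5P = -235 + 9P gives seller price Ps = 52.4; buyers pay Pb = 52.4 + 20 = 72.4.
New quantity: Q = 490 − 3.5(72.4) = 236.6.
Buyer burden = 72.4 − 58 = 14.4; seller burden = 58 − 52.4 = 5.6.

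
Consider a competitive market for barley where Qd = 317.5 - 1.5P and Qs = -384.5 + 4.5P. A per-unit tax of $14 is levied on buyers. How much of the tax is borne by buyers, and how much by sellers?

Buyers bear $10.5, sellers bear $3.5

Pre-tax equilibrium: P* = 117, Q* = 142.
Tax on buyers shifts demand to Qd = 317.5 − 1.5(P + 14) = 296.5 - 1.5P.
296.5 - 1.5P = -384.5 + 4.5P gives seller price Ps = 113.5; buyers pay Pb = 113.5 + 14 = 127.5.
New quantity: Q = 317.5 − 1.5(127.5) = 126.25.
Buyer burden = 127.5 − 117 = 10.5; seller burden = 117 − 113.5 = 3.5.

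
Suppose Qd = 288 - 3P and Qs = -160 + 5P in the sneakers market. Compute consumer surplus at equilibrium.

Consumer surplus = 2400

Equilibrium: 288 - 3P = -160 + 5P gives P* = 56, Q* = 120.
Demand choke price (Qd = 0): P = 96.
CS = ½(96 − 56)(120) = 2400.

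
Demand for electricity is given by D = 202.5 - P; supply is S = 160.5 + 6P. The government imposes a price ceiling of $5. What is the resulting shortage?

Shortage = 7

Equilibrium price would be P* = 6, so the ceiling at 5 binds.
At P = 5: D = 202.5 − 1(5) = 197.5, S = 160.5 + 6(5) = 190.5.
Shortage = 197.5 − 190.5 = 7.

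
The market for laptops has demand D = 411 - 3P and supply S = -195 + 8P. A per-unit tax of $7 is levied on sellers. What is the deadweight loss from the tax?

Deadweight loss = 588/11

Pre-tax equilibrium: P* = 606/11, Q* = 2703/11.
Tax on sellers shifts supply to S = -195 + 8(P − 7) = -251 + 8P.
411 - 3P = -251 + 8P gives buyer price Pb = 662/11; sellers receive Ps = 662/11 − 7 = 585/11.
New quantity: Q = 411 − 3(662/11) = 2535/11.
DWL = ½ × 7 × (2703/11 − 2535/11) = 588/11.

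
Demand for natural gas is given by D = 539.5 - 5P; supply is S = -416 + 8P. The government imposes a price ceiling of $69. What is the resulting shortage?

Equilibrium price would be P* = 73.5, so the ceiling at 69 binds.
At P = 69: D = 539.5 − 5(69) = 194.5, S = -416 + 8(69) = 136.
Shortage = 194.5 − 136 = 58.5.

Shortage = 58.5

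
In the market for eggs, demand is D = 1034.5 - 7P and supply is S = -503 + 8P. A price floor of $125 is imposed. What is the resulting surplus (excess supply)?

Surplus = 337.5

Equilibrium price would be P* = 102.5, so the floor at 125 binds.
At P = 125: D = 159.5, S = 497.
Surplus = 497 − 159.5 = 337.5.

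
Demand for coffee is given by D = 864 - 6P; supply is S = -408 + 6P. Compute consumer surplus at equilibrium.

Consumer surplus = 4332

Equilibrium: 864 - 6P = -408 + 6P gives P* = 106, Q* = 228.
Demand choke price (D = 0): P = 144.
CS = ½(144 − 106)(228) = 4332.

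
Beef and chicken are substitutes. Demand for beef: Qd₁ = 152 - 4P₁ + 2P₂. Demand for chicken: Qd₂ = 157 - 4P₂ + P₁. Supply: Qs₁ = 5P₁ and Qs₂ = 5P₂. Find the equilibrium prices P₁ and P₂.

P₁ = 1682/79, P₂ = 1565/79

Market 1: 152 - 4P₁ + 2P₂ = 5P₁ → 9P₁ - 2P₂ = 152.
Market 2: 9P₂ - P₁ = 157.
Eliminating P₂: 9×(1) + 2×(2) gives 79P₁ = 1682, so P₁ = 1682/79.
Back-substitute into (2): P₂ = (157 + 1×1682/79) / 9 = 1565/79.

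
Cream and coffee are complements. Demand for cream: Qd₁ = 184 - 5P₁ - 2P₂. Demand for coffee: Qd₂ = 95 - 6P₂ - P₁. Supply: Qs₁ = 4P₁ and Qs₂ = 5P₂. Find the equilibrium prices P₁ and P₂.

P₁ = 1834/97, P₂ = 671/97

Market 1: 184 - 5P₁ - 2P₂ = 4P₁ → 9P₁ + 2P₂ = 184.
Market 2: 11P₂ + P₁ = 95.
Eliminating P₂: 11×(1) − 2×(2) gives 97P₁ = 1834, so P₁ = 1834/97.
Back-substitute into (2): P₂ = (95 − 1×1834/97) / 11 = 671/97.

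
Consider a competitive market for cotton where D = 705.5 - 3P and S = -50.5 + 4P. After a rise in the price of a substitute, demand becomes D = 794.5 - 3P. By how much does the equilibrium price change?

Original equilibrium: P* = 108, Q* = 381.5.
New equilibrium: 794.5 - 3P = -50.5 + 4P, so 845 = 7P and P' = 845/7; Q' = 794.5 − 3(845/7) = 6053/14.
Change in price: 845/7 − 108 = 89/7.

ΔP = 89/7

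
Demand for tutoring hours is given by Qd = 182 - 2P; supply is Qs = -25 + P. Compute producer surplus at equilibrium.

Equilibrium: 182 - 2P = -25 + P gives P* = 69, Q* = 44.
Supply starts at P = 25 (where Qs = 0).
PS = ½(69 − 25)(44) = 968.

Producer surplus = 968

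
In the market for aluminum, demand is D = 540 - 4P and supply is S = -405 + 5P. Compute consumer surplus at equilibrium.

Consumer surplus = 1800

Equilibrium: 540 - 4P = -405 + 5P gives P* = 105, Q* = 120.
Demand choke price (D = 0): P = 135.
CS = ½(135 − 105)(120) = 1800.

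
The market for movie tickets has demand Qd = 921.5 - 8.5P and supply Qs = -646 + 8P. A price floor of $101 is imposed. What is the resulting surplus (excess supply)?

Surplus = 99

Equilibrium price would be P* = 95, so the floor at 101 binds.
At P = 101: Qd = 63, Qs = 162.
Surplus = 162 − 63 = 99.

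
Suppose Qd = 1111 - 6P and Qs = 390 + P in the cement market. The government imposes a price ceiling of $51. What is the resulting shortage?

Equilibrium price would be P* = 103, so the ceiling at 51 binds.
At P = 51: Qd = 1111 − 6(51) = 805, Qs = 390 + 1(51) = 441.
Shortage = 805 − 441 = 364.

Shortage = 364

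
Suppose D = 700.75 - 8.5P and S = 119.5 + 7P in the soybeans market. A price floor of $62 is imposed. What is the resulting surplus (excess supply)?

Surplus = 379.75

Equilibrium price would be P* = 37.5, so the floor at 62 binds.
At P = 62: D = 173.75, S = 553.5.
Surplus = 553.5 − 173.75 = 379.75.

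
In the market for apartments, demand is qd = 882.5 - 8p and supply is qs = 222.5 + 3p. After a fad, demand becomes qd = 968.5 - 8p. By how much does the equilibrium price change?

Δp = 86/11

Original equilibrium: p* = 60, q* = 402.5.
New equilibrium: 968.5 - 8p = 222.5 + 3p, so 746 = 11p and p' = 746/11; q' = 968.5 − 8(746/11) = 9371/22.
Change in price: 746/11 − 60 = 86/11.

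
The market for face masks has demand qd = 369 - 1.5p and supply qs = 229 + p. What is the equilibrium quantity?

q* = 285

Set qd = qs: 369 - 1.5p = 229 + p.
140 = 2.5p, so p* = 56.
q* = 369 − 1.5(56) = 285.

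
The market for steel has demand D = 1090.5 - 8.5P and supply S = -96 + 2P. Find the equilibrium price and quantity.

Set D = S: 1090.5 - 8.5P = -96 + 2P.
1186.5 = 10.5P, so P* = 113.
Q* = 1090.5 − 8.5(113) = 130.

P* = 113, Q* = 130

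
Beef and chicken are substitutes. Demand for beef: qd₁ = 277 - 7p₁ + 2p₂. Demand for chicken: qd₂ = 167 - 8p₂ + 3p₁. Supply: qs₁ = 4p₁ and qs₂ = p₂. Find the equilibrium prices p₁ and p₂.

p₁ = 2827/93, p₂ = 2668/93

Market 1: 277 - 7p₁ + 2p₂ = 4p₁ → 11p₁ - 2p₂ = 277.
Market 2: 9p₂ - 3p₁ = 167.
Eliminating p₂: 9×(1) + 2×(2) gives 93p₁ = 2827, so p₁ = 2827/93.
Back-substitute into (2): p₂ = (167 + 3×2827/93) / 9 = 2668/93.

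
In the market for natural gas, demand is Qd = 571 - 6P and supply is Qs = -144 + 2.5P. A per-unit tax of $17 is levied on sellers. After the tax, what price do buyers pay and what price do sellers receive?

Buyers pay 1515/17, sellers receive 1226/17

Pre-tax equilibrium: P* = 1430/17, Q* = 1127/17.
Tax on sellers shifts supply to Qs = -144 + 2.5(P − 17) = -186.5 + 2.5P.
571 - 6P = -186.5 + 2.5P gives buyer price Pb = 1515/17; sellers receive Ps = 1515/17 − 17 = 1226/17.
New quantity: Q = 571 − 6(1515/17) = 617/17.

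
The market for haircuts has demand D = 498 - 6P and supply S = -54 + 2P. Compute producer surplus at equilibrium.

Equilibrium: 498 - 6P = -54 + 2P gives P* = 69, Q* = 84.
Supply starts at P = 27 (where S = 0).
PS = ½(69 − 27)(84) = 1764.

Producer surplus = 1764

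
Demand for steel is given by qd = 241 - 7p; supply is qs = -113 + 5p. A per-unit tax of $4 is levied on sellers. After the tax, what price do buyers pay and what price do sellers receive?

Buyers pay 187/6, sellers receive 163/6

Pre-tax equilibrium: p* = 29.5, q* = 34.5.
Tax on sellers shifts supply to qs = -113 + 5(p − 4) = -133 + 5p.
241 - 7p = -133 + 5p gives buyer price pb = 187/6; sellers receive ps = 187/6 − 4 = 163/6.
New quantity: q = 241 − 7(187/6) = 137/6.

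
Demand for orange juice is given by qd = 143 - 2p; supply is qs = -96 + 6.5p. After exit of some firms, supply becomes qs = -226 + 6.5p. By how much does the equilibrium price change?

Δp = 260/17

Original equilibrium: p* = 478/17, q* = 1475/17.
New equilibrium: 143 - 2p = -226 + 6.5p, so 369 = 8.5p and p' = 738/17; q' = 143 − 2(738/17) = 955/17.
Change in price: 738/17 − 478/17 = 260/17.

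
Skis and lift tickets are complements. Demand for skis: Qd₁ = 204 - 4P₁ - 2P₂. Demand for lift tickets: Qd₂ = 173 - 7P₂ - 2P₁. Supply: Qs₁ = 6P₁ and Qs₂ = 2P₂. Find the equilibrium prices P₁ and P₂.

Market 1: 204 - 4P₁ - 2P₂ = 6P₁ → 10P₁ + 2P₂ = 204.
Market 2: 9P₂ + 2P₁ = 173.
Eliminating P₂: 9×(1) − 2×(2) gives 86P₁ = 1490, so P₁ = 745/43.
Back-substitute into (2): P₂ = (173 − 2×745/43) / 9 = 661/43.

P₁ = 745/43, P₂ = 661/43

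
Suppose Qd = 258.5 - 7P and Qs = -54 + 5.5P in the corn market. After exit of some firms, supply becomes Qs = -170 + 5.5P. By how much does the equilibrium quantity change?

ΔQ = -64.96

Original equilibrium: P* = 25, Q* = 83.5.
New equilibrium: 258.5 - 7P = -170 + 5.5P, so 428.5 = 12.5P and P' = 34.28; Q' = 258.5 − 7(34.28) = 18.54.
Change in quantity: 18.54 − 83.5 = -64.96.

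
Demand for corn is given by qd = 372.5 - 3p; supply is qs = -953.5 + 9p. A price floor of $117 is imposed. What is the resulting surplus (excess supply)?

Equilibrium price would be p* = 110.5, so the floor at 117 binds.
At p = 117: qd = 21.5, qs = 99.5.
Surplus = 99.5 − 21.5 = 78.

Surplus = 78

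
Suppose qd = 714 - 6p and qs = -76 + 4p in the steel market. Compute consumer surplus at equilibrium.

Equilibrium: 714 - 6p = -76 + 4p gives p* = 79, q* = 240.
Demand choke price (qd = 0): p = 119.
CS = ½(119 − 79)(240) = 4800.

Consumer surplus = 4800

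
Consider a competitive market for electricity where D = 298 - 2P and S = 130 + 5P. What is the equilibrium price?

P* = 24

Set D = S: 298 - 2P = 130 + 5P.
168 = 7P, so P* = 24.
Q* = 298 − 2(24) = 250.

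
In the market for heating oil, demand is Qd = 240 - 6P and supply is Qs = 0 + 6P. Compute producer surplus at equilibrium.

Producer surplus = 1200

Equilibrium: 240 - 6P = 0 + 6P gives P* = 20, Q* = 120.
Supply starts at P = 0 (where Qs = 0).
PS = ½(20 − 0)(120) = 1200.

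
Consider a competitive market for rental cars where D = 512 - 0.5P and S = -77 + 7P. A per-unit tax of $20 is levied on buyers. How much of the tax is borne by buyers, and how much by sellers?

Pre-tax equilibrium: P* = 1178/15, Q* = 7091/15.
Tax on buyers shifts demand to D = 512 − 0.5(P + 20) = 502 - 0.5P.
502 - 0.5P = -77 + 7P gives seller price Ps = 77.2; buyers pay Pb = 77.2 + 20 = 97.2.
New quantity: Q = 512 − 0.5(97.2) = 463.4.
Buyer burden = 97.2 − 1178/15 = 56/3; seller burden = 1178/15 − 77.2 = 4/3.

Buyers bear 56/3, sellers bear 4/3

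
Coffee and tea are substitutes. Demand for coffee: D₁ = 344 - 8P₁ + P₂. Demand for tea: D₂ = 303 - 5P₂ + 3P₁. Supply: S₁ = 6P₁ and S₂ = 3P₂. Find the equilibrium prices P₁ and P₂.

P₁ = 3055/109, P₂ = 5274/109

Market 1: 344 - 8P₁ + P₂ = 6P₁ → 14P₁ - P₂ = 344.
Market 2: 8P₂ - 3P₁ = 303.
Eliminating P₂: 8×(1) + 1×(2) gives 109P₁ = 3055, so P₁ = 3055/109.
Back-substitute into (2): P₂ = (303 + 3×3055/109) / 8 = 5274/109.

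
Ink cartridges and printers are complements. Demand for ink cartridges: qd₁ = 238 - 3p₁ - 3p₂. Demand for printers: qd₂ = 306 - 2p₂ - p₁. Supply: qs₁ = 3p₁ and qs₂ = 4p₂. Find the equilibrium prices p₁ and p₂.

p₁ = 170/11, p₂ = 1598/33

Market 1: 238 - 3p₁ - 3p₂ = 3p₁ → 6p₁ + 3p₂ = 238.
Market 2: 6p₂ + p₁ = 306.
Eliminating p₂: 6×(1) − 3×(2) gives 33p₁ = 510, so p₁ = 170/11.
Back-substitute into (2): p₂ = (306 − 1×170/11) / 6 = 1598/33.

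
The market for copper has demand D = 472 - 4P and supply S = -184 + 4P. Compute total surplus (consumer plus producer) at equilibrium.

Equilibrium: 472 - 4P = -184 + 4P gives P* = 82, Q* = 144.
Demand choke price: P = 118; supply starts at P = 46.
CS = ½(118 − 82)(144) = 2592; PS = ½(82 − 46)(144) = 2592.

Total surplus = 5184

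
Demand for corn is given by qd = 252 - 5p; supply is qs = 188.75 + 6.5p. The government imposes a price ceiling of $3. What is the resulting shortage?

Equilibrium price would be p* = 5.5, so the ceiling at 3 binds.
At p = 3: qd = 252 − 5(3) = 237, qs = 188.75 + 6.5(3) = 208.25.
Shortage = 237 − 208.25 = 28.75.

Shortage = 28.75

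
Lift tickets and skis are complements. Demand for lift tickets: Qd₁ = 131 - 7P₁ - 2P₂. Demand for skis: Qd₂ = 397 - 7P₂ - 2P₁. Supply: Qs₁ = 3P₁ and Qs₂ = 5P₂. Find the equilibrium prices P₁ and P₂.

Market 1: 131 - 7P₁ - 2P₂ = 3P₁ → 10P₁ + 2P₂ = 131.
Market 2: 12P₂ + 2P₁ = 397.
Eliminating P₂: 12×(1) − 2×(2) gives 116P₁ = 778, so P₁ = 389/58.
Back-substitute into (2): P₂ = (397 − 2×389/58) / 12 = 927/29.

P₁ = 389/58, P₂ = 927/29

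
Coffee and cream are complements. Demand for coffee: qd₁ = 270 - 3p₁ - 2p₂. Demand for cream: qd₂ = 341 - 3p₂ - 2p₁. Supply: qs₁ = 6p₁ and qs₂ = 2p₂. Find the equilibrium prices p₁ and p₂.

Market 1: 270 - 3p₁ - 2p₂ = 6p₁ → 9p₁ + 2p₂ = 270.
Market 2: 5p₂ + 2p₁ = 341.
Eliminating p₂: 5×(1) − 2×(2) gives 41p₁ = 668, so p₁ = 668/41.
Back-substitute into (2): p₂ = (341 − 2×668/41) / 5 = 2529/41.

p₁ = 668/41, p₂ = 2529/41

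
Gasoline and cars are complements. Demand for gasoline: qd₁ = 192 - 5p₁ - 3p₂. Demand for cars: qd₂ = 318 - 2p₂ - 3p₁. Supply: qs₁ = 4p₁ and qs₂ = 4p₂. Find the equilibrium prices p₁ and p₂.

Market 1: 192 - 5p₁ - 3p₂ = 4p₁ → 9p₁ + 3p₂ = 192.
Market 2: 6p₂ + 3p₁ = 318.
Eliminating p₂: 6×(1) − 3×(2) gives 45p₁ = 198, so p₁ = 4.4.
Back-substitute into (2): p₂ = (318 − 3×4.4) / 6 = 50.8.

p₁ = 4.4, p₂ = 50.8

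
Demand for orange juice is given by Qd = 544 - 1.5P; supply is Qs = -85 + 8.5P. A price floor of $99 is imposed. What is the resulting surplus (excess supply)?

Surplus = 361

Equilibrium price would be P* = 62.9, so the floor at 99 binds.
At P = 99: Qd = 395.5, Qs = 756.5.
Surplus = 756.5 − 395.5 = 361.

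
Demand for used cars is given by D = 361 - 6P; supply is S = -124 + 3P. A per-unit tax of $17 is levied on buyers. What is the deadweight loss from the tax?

Pre-tax equilibrium: P* = 485/9, Q* = 113/3.
Tax on buyers shifts demand to D = 361 − 6(P + 17) = 259 - 6P.
259 - 6P = -124 + 3P gives seller price Ps = 383/9; buyers pay Pb = 383/9 + 17 = 536/9.
New quantity: Q = 361 − 6(536/9) = 11/3.
DWL = ½ × 17 × (113/3 − 11/3) = 289.

Deadweight loss = 289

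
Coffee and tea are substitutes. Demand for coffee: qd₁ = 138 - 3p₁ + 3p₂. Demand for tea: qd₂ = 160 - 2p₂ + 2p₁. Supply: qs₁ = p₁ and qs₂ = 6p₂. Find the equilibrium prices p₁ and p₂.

Market 1: 138 - 3p₁ + 3p₂ = p₁ → 4p₁ - 3p₂ = 138.
Market 2: 8p₂ - 2p₁ = 160.
Eliminating p₂: 8×(1) + 3×(2) gives 26p₁ = 1584, so p₁ = 792/13.
Back-substitute into (2): p₂ = (160 + 2×792/13) / 8 = 458/13.

p₁ = 792/13, p₂ = 458/13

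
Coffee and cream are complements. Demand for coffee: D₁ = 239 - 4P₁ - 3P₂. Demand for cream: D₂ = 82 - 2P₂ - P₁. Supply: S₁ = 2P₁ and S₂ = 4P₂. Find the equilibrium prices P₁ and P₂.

P₁ = 36, P₂ = 23/3

Market 1: 239 - 4P₁ - 3P₂ = 2P₁ → 6P₁ + 3P₂ = 239.
Market 2: 6P₂ + P₁ = 82.
Eliminating P₂: 6×(1) − 3×(2) gives 33P₁ = 1188, so P₁ = 36.
Back-substitute into (2): P₂ = (82 − 1×36) / 6 = 23/3.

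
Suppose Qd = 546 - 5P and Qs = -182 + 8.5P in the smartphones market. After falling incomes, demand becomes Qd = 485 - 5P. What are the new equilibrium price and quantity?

Original equilibrium: P* = 1456/27, Q* = 7462/27.
New equilibrium: 485 - 5P = -182 + 8.5P, so 667 = 13.5P and P' = 1334/27; Q' = 485 − 5(1334/27) = 6425/27.

P' = 1334/27, Q' = 6425/27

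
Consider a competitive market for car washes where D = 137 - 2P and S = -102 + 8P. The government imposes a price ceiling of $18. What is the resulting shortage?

Shortage = 59

Equilibrium price would be P* = 23.9, so the ceiling at 18 binds.
At P = 18: D = 137 − 2(18) = 101, S = -102 + 8(18) = 42.
Shortage = 101 − 42 = 59.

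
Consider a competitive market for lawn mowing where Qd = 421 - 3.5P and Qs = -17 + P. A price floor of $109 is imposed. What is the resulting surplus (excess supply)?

Equilibrium price would be P* = 292/3, so the floor at 109 binds.
At P = 109: Qd = 39.5, Qs = 92.
Surplus = 92 − 39.5 = 52.5.

Surplus = 52.5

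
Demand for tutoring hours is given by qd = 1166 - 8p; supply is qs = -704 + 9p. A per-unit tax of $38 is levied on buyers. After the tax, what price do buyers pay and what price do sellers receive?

Pre-tax equilibrium: p* = 110, q* = 286.
Tax on buyers shifts demand to qd = 1166 − 8(p + 38) = 862 - 8p.
862 - 8p = -704 + 9p gives seller price ps = 1566/17; buyers pay pb = 1566/17 + 38 = 2212/17.
New quantity: q = 1166 − 8(2212/17) = 2126/17.

Buyers pay 2212/17, sellers receive 1566/17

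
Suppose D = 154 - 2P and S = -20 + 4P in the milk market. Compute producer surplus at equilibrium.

Equilibrium: 154 - 2P = -20 + 4P gives P* = 29, Q* = 96.
Supply starts at P = 5 (where S = 0).
PS = ½(29 − 5)(96) = 1152.

Producer surplus = 1152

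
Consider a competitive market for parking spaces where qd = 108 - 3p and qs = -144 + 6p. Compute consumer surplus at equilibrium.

Equilibrium: 108 - 3p = -144 + 6p gives p* = 28, q* = 24.
Demand choke price (qd = 0): p = 36.
CS = ½(36 − 28)(24) = 96.

Consumer surplus = 96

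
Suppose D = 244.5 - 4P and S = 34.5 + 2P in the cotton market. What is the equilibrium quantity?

Q* = 104.5

Set D = S: 244.5 - 4P = 34.5 + 2P.
210 = 6P, so P* = 35.
Q* = 244.5 − 4(35) = 104.5.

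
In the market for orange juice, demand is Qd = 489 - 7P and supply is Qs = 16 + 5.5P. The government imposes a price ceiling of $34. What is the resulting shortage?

Equilibrium price would be P* = 37.84, so the ceiling at 34 binds.
At P = 34: Qd = 489 − 7(34) = 251, Qs = 16 + 5.5(34) = 203.
Shortage = 251 − 203 = 48.

Shortage = 48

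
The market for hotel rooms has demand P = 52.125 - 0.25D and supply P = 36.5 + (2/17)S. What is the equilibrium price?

P* = 41.5

Set the two price expressions equal: 52.125 - 0.25Q = 36.5 + (2/17)Q.
15.625 = (25/68)Q, so Q* = 42.5.
P* = 52.125 − (0.25)(42.5) = 41.5.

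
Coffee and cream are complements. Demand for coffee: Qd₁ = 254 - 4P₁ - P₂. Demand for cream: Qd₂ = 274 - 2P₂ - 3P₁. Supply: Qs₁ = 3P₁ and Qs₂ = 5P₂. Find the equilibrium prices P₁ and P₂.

Market 1: 254 - 4P₁ - P₂ = 3P₁ → 7P₁ + P₂ = 254.
Market 2: 7P₂ + 3P₁ = 274.
Eliminating P₂: 7×(1) − 1×(2) gives 46P₁ = 1504, so P₁ = 752/23.
Back-substitute into (2): P₂ = (274 − 3×752/23) / 7 = 578/23.

P₁ = 752/23, P₂ = 578/23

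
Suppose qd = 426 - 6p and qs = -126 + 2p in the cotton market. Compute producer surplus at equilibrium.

Equilibrium: 426 - 6p = -126 + 2p gives p* = 69, q* = 12.
Supply starts at p = 63 (where qs = 0).
PS = ½(69 − 63)(12) = 36.

Producer surplus = 36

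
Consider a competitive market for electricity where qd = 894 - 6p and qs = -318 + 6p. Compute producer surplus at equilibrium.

Equilibrium: 894 - 6p = -318 + 6p gives p* = 101, q* = 288.
Supply starts at p = 53 (where qs = 0).
PS = ½(101 − 53)(288) = 6912.

Producer surplus = 6912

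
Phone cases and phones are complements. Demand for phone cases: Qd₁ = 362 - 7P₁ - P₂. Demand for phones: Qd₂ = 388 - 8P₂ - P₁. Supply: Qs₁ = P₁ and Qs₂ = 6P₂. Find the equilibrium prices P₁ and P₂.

P₁ = 1560/37, P₂ = 914/37

Market 1: 362 - 7P₁ - P₂ = P₁ → 8P₁ + P₂ = 362.
Market 2: 14P₂ + P₁ = 388.
Eliminating P₂: 14×(1) − 1×(2) gives 111P₁ = 4680, so P₁ = 1560/37.
Back-substitute into (2): P₂ = (388 − 1×1560/37) / 14 = 914/37.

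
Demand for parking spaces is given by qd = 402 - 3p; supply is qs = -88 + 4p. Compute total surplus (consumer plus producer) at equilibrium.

Total surplus = 10752

Equilibrium: 402 - 3p = -88 + 4p gives p* = 70, q* = 192.
Demand choke price: p = 134; supply starts at p = 22.
CS = ½(134 − 70)(192) = 6144; PS = ½(70 − 22)(192) = 4608.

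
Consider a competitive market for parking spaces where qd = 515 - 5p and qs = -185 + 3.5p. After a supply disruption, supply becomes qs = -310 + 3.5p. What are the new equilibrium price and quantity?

p' = 1650/17, q' = 505/17

Original equilibrium: p* = 1400/17, q* = 1755/17.
New equilibrium: 515 - 5p = -310 + 3.5p, so 825 = 8.5p and p' = 1650/17; q' = 515 − 5(1650/17) = 505/17.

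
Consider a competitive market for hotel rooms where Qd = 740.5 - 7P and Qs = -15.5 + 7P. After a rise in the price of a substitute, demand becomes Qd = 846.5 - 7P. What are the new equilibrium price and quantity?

Original equilibrium: P* = 54, Q* = 362.5.
New equilibrium: 846.5 - 7P = -15.5 + 7P, so 862 = 14P and P' = 431/7; Q' = 846.5 − 7(431/7) = 415.5.

P' = 431/7, Q' = 415.5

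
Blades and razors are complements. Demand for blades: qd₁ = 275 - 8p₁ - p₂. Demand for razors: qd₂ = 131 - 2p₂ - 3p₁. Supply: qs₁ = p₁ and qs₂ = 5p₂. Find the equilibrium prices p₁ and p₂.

p₁ = 29.9, p₂ = 5.9

Market 1: 275 - 8p₁ - p₂ = p₁ → 9p₁ + p₂ = 275.
Market 2: 7p₂ + 3p₁ = 131.
Eliminating p₂: 7×(1) − 1×(2) gives 60p₁ = 1794, so p₁ = 29.9.
Back-substitute into (2): p₂ = (131 − 3×29.9) / 7 = 5.9.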